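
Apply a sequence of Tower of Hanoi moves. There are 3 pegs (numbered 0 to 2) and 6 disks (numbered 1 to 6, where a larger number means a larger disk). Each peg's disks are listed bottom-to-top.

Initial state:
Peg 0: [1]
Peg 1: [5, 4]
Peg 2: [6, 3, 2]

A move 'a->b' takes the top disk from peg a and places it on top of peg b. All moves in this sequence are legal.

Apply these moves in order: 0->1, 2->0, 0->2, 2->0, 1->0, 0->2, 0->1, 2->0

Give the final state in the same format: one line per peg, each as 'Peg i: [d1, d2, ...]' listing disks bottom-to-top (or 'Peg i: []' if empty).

Answer: Peg 0: [1]
Peg 1: [5, 4, 2]
Peg 2: [6, 3]

Derivation:
After move 1 (0->1):
Peg 0: []
Peg 1: [5, 4, 1]
Peg 2: [6, 3, 2]

After move 2 (2->0):
Peg 0: [2]
Peg 1: [5, 4, 1]
Peg 2: [6, 3]

After move 3 (0->2):
Peg 0: []
Peg 1: [5, 4, 1]
Peg 2: [6, 3, 2]

After move 4 (2->0):
Peg 0: [2]
Peg 1: [5, 4, 1]
Peg 2: [6, 3]

After move 5 (1->0):
Peg 0: [2, 1]
Peg 1: [5, 4]
Peg 2: [6, 3]

After move 6 (0->2):
Peg 0: [2]
Peg 1: [5, 4]
Peg 2: [6, 3, 1]

After move 7 (0->1):
Peg 0: []
Peg 1: [5, 4, 2]
Peg 2: [6, 3, 1]

After move 8 (2->0):
Peg 0: [1]
Peg 1: [5, 4, 2]
Peg 2: [6, 3]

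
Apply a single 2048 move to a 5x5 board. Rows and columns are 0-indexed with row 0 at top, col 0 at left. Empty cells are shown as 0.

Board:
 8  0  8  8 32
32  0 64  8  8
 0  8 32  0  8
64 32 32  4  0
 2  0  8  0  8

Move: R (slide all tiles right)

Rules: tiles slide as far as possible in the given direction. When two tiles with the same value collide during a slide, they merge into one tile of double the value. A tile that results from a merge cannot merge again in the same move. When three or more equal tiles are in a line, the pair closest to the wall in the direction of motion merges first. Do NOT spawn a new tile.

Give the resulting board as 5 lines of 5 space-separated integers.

Answer:  0  0  8 16 32
 0  0 32 64 16
 0  0  8 32  8
 0  0 64 64  4
 0  0  0  2 16

Derivation:
Slide right:
row 0: [8, 0, 8, 8, 32] -> [0, 0, 8, 16, 32]
row 1: [32, 0, 64, 8, 8] -> [0, 0, 32, 64, 16]
row 2: [0, 8, 32, 0, 8] -> [0, 0, 8, 32, 8]
row 3: [64, 32, 32, 4, 0] -> [0, 0, 64, 64, 4]
row 4: [2, 0, 8, 0, 8] -> [0, 0, 0, 2, 16]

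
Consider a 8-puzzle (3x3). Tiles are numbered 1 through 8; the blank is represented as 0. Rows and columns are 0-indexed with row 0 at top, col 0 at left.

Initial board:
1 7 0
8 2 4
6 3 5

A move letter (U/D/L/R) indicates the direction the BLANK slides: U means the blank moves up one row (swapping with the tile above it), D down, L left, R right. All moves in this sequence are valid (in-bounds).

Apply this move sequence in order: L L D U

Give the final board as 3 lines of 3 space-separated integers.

After move 1 (L):
1 0 7
8 2 4
6 3 5

After move 2 (L):
0 1 7
8 2 4
6 3 5

After move 3 (D):
8 1 7
0 2 4
6 3 5

After move 4 (U):
0 1 7
8 2 4
6 3 5

Answer: 0 1 7
8 2 4
6 3 5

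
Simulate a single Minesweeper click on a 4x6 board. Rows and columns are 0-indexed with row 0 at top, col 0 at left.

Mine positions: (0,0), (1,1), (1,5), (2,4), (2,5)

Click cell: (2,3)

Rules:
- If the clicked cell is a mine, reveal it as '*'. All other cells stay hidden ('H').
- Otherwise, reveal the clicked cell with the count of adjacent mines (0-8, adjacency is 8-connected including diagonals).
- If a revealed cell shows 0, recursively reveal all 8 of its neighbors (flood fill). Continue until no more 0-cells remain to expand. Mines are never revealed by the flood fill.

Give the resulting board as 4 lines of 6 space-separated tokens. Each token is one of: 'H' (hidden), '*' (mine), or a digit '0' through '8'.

H H H H H H
H H H H H H
H H H 1 H H
H H H H H H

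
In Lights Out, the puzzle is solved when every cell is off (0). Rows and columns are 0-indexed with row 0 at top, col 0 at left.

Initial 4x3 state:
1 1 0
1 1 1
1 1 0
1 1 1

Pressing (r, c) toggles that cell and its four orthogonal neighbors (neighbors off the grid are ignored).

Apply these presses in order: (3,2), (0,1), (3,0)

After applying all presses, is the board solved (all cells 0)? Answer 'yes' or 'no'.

After press 1 at (3,2):
1 1 0
1 1 1
1 1 1
1 0 0

After press 2 at (0,1):
0 0 1
1 0 1
1 1 1
1 0 0

After press 3 at (3,0):
0 0 1
1 0 1
0 1 1
0 1 0

Lights still on: 6

Answer: no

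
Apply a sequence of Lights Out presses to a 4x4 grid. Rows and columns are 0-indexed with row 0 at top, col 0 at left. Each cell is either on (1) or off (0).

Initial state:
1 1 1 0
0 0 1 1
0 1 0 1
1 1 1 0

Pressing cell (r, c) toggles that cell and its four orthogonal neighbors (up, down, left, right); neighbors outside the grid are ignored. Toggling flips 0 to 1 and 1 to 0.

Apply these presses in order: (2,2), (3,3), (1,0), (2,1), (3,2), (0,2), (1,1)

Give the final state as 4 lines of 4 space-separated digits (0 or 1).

Answer: 0 1 0 1
0 1 0 1
0 0 1 1
1 1 0 0

Derivation:
After press 1 at (2,2):
1 1 1 0
0 0 0 1
0 0 1 0
1 1 0 0

After press 2 at (3,3):
1 1 1 0
0 0 0 1
0 0 1 1
1 1 1 1

After press 3 at (1,0):
0 1 1 0
1 1 0 1
1 0 1 1
1 1 1 1

After press 4 at (2,1):
0 1 1 0
1 0 0 1
0 1 0 1
1 0 1 1

After press 5 at (3,2):
0 1 1 0
1 0 0 1
0 1 1 1
1 1 0 0

After press 6 at (0,2):
0 0 0 1
1 0 1 1
0 1 1 1
1 1 0 0

After press 7 at (1,1):
0 1 0 1
0 1 0 1
0 0 1 1
1 1 0 0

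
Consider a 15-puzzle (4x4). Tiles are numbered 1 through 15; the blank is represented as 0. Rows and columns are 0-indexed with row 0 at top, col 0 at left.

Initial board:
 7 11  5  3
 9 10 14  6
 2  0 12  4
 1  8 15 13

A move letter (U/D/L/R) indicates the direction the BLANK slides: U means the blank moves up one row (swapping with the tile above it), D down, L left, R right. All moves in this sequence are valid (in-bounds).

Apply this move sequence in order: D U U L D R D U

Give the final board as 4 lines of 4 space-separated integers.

After move 1 (D):
 7 11  5  3
 9 10 14  6
 2  8 12  4
 1  0 15 13

After move 2 (U):
 7 11  5  3
 9 10 14  6
 2  0 12  4
 1  8 15 13

After move 3 (U):
 7 11  5  3
 9  0 14  6
 2 10 12  4
 1  8 15 13

After move 4 (L):
 7 11  5  3
 0  9 14  6
 2 10 12  4
 1  8 15 13

After move 5 (D):
 7 11  5  3
 2  9 14  6
 0 10 12  4
 1  8 15 13

After move 6 (R):
 7 11  5  3
 2  9 14  6
10  0 12  4
 1  8 15 13

After move 7 (D):
 7 11  5  3
 2  9 14  6
10  8 12  4
 1  0 15 13

After move 8 (U):
 7 11  5  3
 2  9 14  6
10  0 12  4
 1  8 15 13

Answer:  7 11  5  3
 2  9 14  6
10  0 12  4
 1  8 15 13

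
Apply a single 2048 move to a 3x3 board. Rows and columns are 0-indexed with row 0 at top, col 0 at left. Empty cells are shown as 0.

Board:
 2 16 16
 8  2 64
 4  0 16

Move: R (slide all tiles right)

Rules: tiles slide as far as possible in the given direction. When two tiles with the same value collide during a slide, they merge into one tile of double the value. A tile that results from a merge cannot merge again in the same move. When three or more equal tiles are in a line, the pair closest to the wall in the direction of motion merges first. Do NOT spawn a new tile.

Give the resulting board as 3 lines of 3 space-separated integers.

Answer:  0  2 32
 8  2 64
 0  4 16

Derivation:
Slide right:
row 0: [2, 16, 16] -> [0, 2, 32]
row 1: [8, 2, 64] -> [8, 2, 64]
row 2: [4, 0, 16] -> [0, 4, 16]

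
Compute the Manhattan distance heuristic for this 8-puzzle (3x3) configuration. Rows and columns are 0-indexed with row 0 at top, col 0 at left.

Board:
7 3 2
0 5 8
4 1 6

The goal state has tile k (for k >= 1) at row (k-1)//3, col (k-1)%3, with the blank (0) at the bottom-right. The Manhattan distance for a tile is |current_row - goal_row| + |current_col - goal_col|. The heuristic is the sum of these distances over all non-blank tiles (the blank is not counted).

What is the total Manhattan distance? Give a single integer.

Answer: 11

Derivation:
Tile 7: (0,0)->(2,0) = 2
Tile 3: (0,1)->(0,2) = 1
Tile 2: (0,2)->(0,1) = 1
Tile 5: (1,1)->(1,1) = 0
Tile 8: (1,2)->(2,1) = 2
Tile 4: (2,0)->(1,0) = 1
Tile 1: (2,1)->(0,0) = 3
Tile 6: (2,2)->(1,2) = 1
Sum: 2 + 1 + 1 + 0 + 2 + 1 + 3 + 1 = 11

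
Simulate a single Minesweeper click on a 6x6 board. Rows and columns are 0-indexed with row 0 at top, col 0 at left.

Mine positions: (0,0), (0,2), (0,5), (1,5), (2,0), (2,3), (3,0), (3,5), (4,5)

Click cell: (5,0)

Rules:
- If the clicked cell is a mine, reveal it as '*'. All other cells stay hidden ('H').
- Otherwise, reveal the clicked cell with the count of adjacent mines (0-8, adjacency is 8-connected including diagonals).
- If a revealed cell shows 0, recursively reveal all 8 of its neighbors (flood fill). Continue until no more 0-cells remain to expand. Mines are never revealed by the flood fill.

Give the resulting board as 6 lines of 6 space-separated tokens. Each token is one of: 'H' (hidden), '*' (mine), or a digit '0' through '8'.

H H H H H H
H H H H H H
H H H H H H
H 2 1 1 3 H
1 1 0 0 2 H
0 0 0 0 1 H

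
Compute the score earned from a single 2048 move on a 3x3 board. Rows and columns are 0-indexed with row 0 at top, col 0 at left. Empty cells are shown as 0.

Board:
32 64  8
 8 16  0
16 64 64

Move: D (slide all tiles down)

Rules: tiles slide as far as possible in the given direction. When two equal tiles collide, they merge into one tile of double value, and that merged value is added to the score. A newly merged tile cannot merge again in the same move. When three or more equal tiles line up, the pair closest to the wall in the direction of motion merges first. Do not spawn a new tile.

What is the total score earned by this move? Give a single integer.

Answer: 0

Derivation:
Slide down:
col 0: [32, 8, 16] -> [32, 8, 16]  score +0 (running 0)
col 1: [64, 16, 64] -> [64, 16, 64]  score +0 (running 0)
col 2: [8, 0, 64] -> [0, 8, 64]  score +0 (running 0)
Board after move:
32 64  0
 8 16  8
16 64 64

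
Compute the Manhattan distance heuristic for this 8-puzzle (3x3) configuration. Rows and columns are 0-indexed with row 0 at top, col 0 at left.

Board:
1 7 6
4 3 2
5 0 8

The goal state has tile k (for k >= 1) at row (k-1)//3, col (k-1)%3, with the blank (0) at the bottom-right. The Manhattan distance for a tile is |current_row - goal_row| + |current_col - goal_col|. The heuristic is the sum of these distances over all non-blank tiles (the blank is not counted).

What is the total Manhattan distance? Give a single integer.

Tile 1: at (0,0), goal (0,0), distance |0-0|+|0-0| = 0
Tile 7: at (0,1), goal (2,0), distance |0-2|+|1-0| = 3
Tile 6: at (0,2), goal (1,2), distance |0-1|+|2-2| = 1
Tile 4: at (1,0), goal (1,0), distance |1-1|+|0-0| = 0
Tile 3: at (1,1), goal (0,2), distance |1-0|+|1-2| = 2
Tile 2: at (1,2), goal (0,1), distance |1-0|+|2-1| = 2
Tile 5: at (2,0), goal (1,1), distance |2-1|+|0-1| = 2
Tile 8: at (2,2), goal (2,1), distance |2-2|+|2-1| = 1
Sum: 0 + 3 + 1 + 0 + 2 + 2 + 2 + 1 = 11

Answer: 11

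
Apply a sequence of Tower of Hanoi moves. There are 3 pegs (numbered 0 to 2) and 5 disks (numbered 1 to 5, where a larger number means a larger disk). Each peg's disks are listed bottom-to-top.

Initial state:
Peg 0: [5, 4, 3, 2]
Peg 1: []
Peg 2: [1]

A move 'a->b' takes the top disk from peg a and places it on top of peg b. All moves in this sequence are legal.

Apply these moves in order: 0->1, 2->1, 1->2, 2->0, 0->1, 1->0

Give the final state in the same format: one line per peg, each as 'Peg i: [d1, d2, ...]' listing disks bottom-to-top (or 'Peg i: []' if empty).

Answer: Peg 0: [5, 4, 3, 1]
Peg 1: [2]
Peg 2: []

Derivation:
After move 1 (0->1):
Peg 0: [5, 4, 3]
Peg 1: [2]
Peg 2: [1]

After move 2 (2->1):
Peg 0: [5, 4, 3]
Peg 1: [2, 1]
Peg 2: []

After move 3 (1->2):
Peg 0: [5, 4, 3]
Peg 1: [2]
Peg 2: [1]

After move 4 (2->0):
Peg 0: [5, 4, 3, 1]
Peg 1: [2]
Peg 2: []

After move 5 (0->1):
Peg 0: [5, 4, 3]
Peg 1: [2, 1]
Peg 2: []

After move 6 (1->0):
Peg 0: [5, 4, 3, 1]
Peg 1: [2]
Peg 2: []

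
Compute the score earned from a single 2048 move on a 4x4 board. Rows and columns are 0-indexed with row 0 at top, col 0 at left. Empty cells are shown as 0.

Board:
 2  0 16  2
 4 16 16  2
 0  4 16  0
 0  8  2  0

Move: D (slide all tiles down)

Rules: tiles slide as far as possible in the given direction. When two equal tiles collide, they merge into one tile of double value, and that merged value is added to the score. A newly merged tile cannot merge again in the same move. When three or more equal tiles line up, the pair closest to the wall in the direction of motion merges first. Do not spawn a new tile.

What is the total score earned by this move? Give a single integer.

Slide down:
col 0: [2, 4, 0, 0] -> [0, 0, 2, 4]  score +0 (running 0)
col 1: [0, 16, 4, 8] -> [0, 16, 4, 8]  score +0 (running 0)
col 2: [16, 16, 16, 2] -> [0, 16, 32, 2]  score +32 (running 32)
col 3: [2, 2, 0, 0] -> [0, 0, 0, 4]  score +4 (running 36)
Board after move:
 0  0  0  0
 0 16 16  0
 2  4 32  0
 4  8  2  4

Answer: 36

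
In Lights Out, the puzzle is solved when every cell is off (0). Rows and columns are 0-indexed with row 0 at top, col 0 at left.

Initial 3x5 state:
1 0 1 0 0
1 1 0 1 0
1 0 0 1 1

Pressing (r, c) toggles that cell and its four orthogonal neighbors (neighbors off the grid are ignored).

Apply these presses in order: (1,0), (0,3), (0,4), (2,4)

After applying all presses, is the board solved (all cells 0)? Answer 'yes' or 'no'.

After press 1 at (1,0):
0 0 1 0 0
0 0 0 1 0
0 0 0 1 1

After press 2 at (0,3):
0 0 0 1 1
0 0 0 0 0
0 0 0 1 1

After press 3 at (0,4):
0 0 0 0 0
0 0 0 0 1
0 0 0 1 1

After press 4 at (2,4):
0 0 0 0 0
0 0 0 0 0
0 0 0 0 0

Lights still on: 0

Answer: yes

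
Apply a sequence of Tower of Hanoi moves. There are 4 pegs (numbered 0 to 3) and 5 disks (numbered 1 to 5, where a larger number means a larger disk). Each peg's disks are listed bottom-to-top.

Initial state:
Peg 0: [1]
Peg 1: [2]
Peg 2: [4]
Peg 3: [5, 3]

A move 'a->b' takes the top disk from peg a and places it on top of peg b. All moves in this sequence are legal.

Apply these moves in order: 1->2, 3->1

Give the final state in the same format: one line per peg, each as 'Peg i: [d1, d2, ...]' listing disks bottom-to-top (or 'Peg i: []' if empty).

After move 1 (1->2):
Peg 0: [1]
Peg 1: []
Peg 2: [4, 2]
Peg 3: [5, 3]

After move 2 (3->1):
Peg 0: [1]
Peg 1: [3]
Peg 2: [4, 2]
Peg 3: [5]

Answer: Peg 0: [1]
Peg 1: [3]
Peg 2: [4, 2]
Peg 3: [5]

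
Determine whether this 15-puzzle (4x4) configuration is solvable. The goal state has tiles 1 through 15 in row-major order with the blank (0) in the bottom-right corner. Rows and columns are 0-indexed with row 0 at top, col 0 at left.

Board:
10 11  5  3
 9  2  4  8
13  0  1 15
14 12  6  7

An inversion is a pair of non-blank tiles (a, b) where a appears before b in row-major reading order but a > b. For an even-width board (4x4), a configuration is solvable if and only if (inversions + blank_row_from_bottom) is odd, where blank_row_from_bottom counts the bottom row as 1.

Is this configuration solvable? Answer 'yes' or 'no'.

Inversions: 48
Blank is in row 2 (0-indexed from top), which is row 2 counting from the bottom (bottom = 1).
48 + 2 = 50, which is even, so the puzzle is not solvable.

Answer: no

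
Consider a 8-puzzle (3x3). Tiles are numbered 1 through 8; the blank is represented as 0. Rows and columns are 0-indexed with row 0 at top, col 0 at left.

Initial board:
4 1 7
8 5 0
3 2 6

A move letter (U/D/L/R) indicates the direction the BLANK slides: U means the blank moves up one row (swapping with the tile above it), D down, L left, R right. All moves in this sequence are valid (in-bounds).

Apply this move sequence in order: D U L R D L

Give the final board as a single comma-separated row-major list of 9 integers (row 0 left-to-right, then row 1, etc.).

Answer: 4, 1, 7, 8, 5, 6, 3, 0, 2

Derivation:
After move 1 (D):
4 1 7
8 5 6
3 2 0

After move 2 (U):
4 1 7
8 5 0
3 2 6

After move 3 (L):
4 1 7
8 0 5
3 2 6

After move 4 (R):
4 1 7
8 5 0
3 2 6

After move 5 (D):
4 1 7
8 5 6
3 2 0

After move 6 (L):
4 1 7
8 5 6
3 0 2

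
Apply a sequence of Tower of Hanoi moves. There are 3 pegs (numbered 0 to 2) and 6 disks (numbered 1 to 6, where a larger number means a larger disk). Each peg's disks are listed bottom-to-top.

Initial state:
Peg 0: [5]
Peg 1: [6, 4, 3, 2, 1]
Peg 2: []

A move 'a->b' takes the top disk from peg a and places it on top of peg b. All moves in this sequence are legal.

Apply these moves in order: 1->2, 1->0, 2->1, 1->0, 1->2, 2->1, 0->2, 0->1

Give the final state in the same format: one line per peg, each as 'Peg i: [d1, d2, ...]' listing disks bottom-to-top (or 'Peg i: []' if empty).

After move 1 (1->2):
Peg 0: [5]
Peg 1: [6, 4, 3, 2]
Peg 2: [1]

After move 2 (1->0):
Peg 0: [5, 2]
Peg 1: [6, 4, 3]
Peg 2: [1]

After move 3 (2->1):
Peg 0: [5, 2]
Peg 1: [6, 4, 3, 1]
Peg 2: []

After move 4 (1->0):
Peg 0: [5, 2, 1]
Peg 1: [6, 4, 3]
Peg 2: []

After move 5 (1->2):
Peg 0: [5, 2, 1]
Peg 1: [6, 4]
Peg 2: [3]

After move 6 (2->1):
Peg 0: [5, 2, 1]
Peg 1: [6, 4, 3]
Peg 2: []

After move 7 (0->2):
Peg 0: [5, 2]
Peg 1: [6, 4, 3]
Peg 2: [1]

After move 8 (0->1):
Peg 0: [5]
Peg 1: [6, 4, 3, 2]
Peg 2: [1]

Answer: Peg 0: [5]
Peg 1: [6, 4, 3, 2]
Peg 2: [1]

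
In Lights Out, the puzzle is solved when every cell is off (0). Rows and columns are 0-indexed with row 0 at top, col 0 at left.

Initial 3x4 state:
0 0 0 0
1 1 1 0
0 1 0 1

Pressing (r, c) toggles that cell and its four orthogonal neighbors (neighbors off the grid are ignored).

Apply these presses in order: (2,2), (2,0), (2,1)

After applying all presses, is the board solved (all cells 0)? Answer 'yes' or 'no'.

Answer: yes

Derivation:
After press 1 at (2,2):
0 0 0 0
1 1 0 0
0 0 1 0

After press 2 at (2,0):
0 0 0 0
0 1 0 0
1 1 1 0

After press 3 at (2,1):
0 0 0 0
0 0 0 0
0 0 0 0

Lights still on: 0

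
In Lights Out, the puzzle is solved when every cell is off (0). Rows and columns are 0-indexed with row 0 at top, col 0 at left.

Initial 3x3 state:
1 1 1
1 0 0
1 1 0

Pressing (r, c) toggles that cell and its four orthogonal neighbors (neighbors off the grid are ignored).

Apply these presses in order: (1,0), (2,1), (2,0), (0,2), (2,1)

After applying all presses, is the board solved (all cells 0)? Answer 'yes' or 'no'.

Answer: no

Derivation:
After press 1 at (1,0):
0 1 1
0 1 0
0 1 0

After press 2 at (2,1):
0 1 1
0 0 0
1 0 1

After press 3 at (2,0):
0 1 1
1 0 0
0 1 1

After press 4 at (0,2):
0 0 0
1 0 1
0 1 1

After press 5 at (2,1):
0 0 0
1 1 1
1 0 0

Lights still on: 4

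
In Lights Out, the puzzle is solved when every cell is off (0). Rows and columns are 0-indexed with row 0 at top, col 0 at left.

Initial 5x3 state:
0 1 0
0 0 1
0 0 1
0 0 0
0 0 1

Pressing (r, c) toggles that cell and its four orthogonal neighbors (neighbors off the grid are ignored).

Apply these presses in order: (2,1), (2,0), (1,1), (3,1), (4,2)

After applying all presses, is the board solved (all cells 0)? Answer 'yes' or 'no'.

Answer: yes

Derivation:
After press 1 at (2,1):
0 1 0
0 1 1
1 1 0
0 1 0
0 0 1

After press 2 at (2,0):
0 1 0
1 1 1
0 0 0
1 1 0
0 0 1

After press 3 at (1,1):
0 0 0
0 0 0
0 1 0
1 1 0
0 0 1

After press 4 at (3,1):
0 0 0
0 0 0
0 0 0
0 0 1
0 1 1

After press 5 at (4,2):
0 0 0
0 0 0
0 0 0
0 0 0
0 0 0

Lights still on: 0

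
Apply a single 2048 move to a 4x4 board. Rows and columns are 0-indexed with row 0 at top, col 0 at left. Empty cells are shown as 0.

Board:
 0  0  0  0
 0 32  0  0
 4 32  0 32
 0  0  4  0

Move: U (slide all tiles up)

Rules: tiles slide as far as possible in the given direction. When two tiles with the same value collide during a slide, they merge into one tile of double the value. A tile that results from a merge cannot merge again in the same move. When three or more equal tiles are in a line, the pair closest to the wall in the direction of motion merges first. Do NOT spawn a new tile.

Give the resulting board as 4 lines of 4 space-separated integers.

Answer:  4 64  4 32
 0  0  0  0
 0  0  0  0
 0  0  0  0

Derivation:
Slide up:
col 0: [0, 0, 4, 0] -> [4, 0, 0, 0]
col 1: [0, 32, 32, 0] -> [64, 0, 0, 0]
col 2: [0, 0, 0, 4] -> [4, 0, 0, 0]
col 3: [0, 0, 32, 0] -> [32, 0, 0, 0]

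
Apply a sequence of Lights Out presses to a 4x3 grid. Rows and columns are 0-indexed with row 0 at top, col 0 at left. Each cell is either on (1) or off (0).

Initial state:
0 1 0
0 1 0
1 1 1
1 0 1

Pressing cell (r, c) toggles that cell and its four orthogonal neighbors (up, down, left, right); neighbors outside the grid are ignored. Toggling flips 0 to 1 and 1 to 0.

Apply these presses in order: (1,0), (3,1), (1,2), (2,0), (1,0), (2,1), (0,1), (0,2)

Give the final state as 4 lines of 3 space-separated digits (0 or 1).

After press 1 at (1,0):
1 1 0
1 0 0
0 1 1
1 0 1

After press 2 at (3,1):
1 1 0
1 0 0
0 0 1
0 1 0

After press 3 at (1,2):
1 1 1
1 1 1
0 0 0
0 1 0

After press 4 at (2,0):
1 1 1
0 1 1
1 1 0
1 1 0

After press 5 at (1,0):
0 1 1
1 0 1
0 1 0
1 1 0

After press 6 at (2,1):
0 1 1
1 1 1
1 0 1
1 0 0

After press 7 at (0,1):
1 0 0
1 0 1
1 0 1
1 0 0

After press 8 at (0,2):
1 1 1
1 0 0
1 0 1
1 0 0

Answer: 1 1 1
1 0 0
1 0 1
1 0 0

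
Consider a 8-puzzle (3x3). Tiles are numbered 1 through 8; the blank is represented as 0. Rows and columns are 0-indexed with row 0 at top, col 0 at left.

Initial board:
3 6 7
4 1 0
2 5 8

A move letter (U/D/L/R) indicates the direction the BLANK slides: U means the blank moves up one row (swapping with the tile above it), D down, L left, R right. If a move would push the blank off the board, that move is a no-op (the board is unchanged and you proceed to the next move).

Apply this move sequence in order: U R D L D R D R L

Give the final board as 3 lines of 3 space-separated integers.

After move 1 (U):
3 6 0
4 1 7
2 5 8

After move 2 (R):
3 6 0
4 1 7
2 5 8

After move 3 (D):
3 6 7
4 1 0
2 5 8

After move 4 (L):
3 6 7
4 0 1
2 5 8

After move 5 (D):
3 6 7
4 5 1
2 0 8

After move 6 (R):
3 6 7
4 5 1
2 8 0

After move 7 (D):
3 6 7
4 5 1
2 8 0

After move 8 (R):
3 6 7
4 5 1
2 8 0

After move 9 (L):
3 6 7
4 5 1
2 0 8

Answer: 3 6 7
4 5 1
2 0 8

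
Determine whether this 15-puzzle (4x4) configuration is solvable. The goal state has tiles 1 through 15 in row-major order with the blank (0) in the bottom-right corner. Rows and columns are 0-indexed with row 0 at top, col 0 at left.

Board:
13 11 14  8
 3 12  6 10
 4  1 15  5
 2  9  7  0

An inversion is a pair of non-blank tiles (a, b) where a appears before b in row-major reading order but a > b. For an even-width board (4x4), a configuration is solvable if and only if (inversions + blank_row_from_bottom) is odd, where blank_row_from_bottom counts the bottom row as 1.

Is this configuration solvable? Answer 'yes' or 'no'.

Answer: yes

Derivation:
Inversions: 68
Blank is in row 3 (0-indexed from top), which is row 1 counting from the bottom (bottom = 1).
68 + 1 = 69, which is odd, so the puzzle is solvable.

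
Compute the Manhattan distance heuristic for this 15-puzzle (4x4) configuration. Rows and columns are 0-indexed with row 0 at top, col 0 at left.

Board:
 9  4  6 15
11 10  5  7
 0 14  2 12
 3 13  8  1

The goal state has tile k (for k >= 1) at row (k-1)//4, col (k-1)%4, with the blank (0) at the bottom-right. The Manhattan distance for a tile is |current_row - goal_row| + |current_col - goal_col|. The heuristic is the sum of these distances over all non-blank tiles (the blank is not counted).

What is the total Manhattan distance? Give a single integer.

Tile 9: at (0,0), goal (2,0), distance |0-2|+|0-0| = 2
Tile 4: at (0,1), goal (0,3), distance |0-0|+|1-3| = 2
Tile 6: at (0,2), goal (1,1), distance |0-1|+|2-1| = 2
Tile 15: at (0,3), goal (3,2), distance |0-3|+|3-2| = 4
Tile 11: at (1,0), goal (2,2), distance |1-2|+|0-2| = 3
Tile 10: at (1,1), goal (2,1), distance |1-2|+|1-1| = 1
Tile 5: at (1,2), goal (1,0), distance |1-1|+|2-0| = 2
Tile 7: at (1,3), goal (1,2), distance |1-1|+|3-2| = 1
Tile 14: at (2,1), goal (3,1), distance |2-3|+|1-1| = 1
Tile 2: at (2,2), goal (0,1), distance |2-0|+|2-1| = 3
Tile 12: at (2,3), goal (2,3), distance |2-2|+|3-3| = 0
Tile 3: at (3,0), goal (0,2), distance |3-0|+|0-2| = 5
Tile 13: at (3,1), goal (3,0), distance |3-3|+|1-0| = 1
Tile 8: at (3,2), goal (1,3), distance |3-1|+|2-3| = 3
Tile 1: at (3,3), goal (0,0), distance |3-0|+|3-0| = 6
Sum: 2 + 2 + 2 + 4 + 3 + 1 + 2 + 1 + 1 + 3 + 0 + 5 + 1 + 3 + 6 = 36

Answer: 36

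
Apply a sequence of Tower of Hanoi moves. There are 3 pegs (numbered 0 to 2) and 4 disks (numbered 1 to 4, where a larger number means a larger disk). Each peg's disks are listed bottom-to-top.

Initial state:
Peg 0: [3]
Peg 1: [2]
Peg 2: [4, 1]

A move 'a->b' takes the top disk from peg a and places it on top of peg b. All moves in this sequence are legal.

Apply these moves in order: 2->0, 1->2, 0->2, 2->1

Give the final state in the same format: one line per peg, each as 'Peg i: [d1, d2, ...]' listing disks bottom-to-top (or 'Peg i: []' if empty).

After move 1 (2->0):
Peg 0: [3, 1]
Peg 1: [2]
Peg 2: [4]

After move 2 (1->2):
Peg 0: [3, 1]
Peg 1: []
Peg 2: [4, 2]

After move 3 (0->2):
Peg 0: [3]
Peg 1: []
Peg 2: [4, 2, 1]

After move 4 (2->1):
Peg 0: [3]
Peg 1: [1]
Peg 2: [4, 2]

Answer: Peg 0: [3]
Peg 1: [1]
Peg 2: [4, 2]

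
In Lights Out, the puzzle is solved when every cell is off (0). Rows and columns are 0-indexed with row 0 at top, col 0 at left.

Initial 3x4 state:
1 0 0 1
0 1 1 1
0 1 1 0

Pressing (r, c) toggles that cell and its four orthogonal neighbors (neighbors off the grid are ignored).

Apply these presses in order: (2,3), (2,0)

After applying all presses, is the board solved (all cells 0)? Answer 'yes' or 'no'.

Answer: no

Derivation:
After press 1 at (2,3):
1 0 0 1
0 1 1 0
0 1 0 1

After press 2 at (2,0):
1 0 0 1
1 1 1 0
1 0 0 1

Lights still on: 7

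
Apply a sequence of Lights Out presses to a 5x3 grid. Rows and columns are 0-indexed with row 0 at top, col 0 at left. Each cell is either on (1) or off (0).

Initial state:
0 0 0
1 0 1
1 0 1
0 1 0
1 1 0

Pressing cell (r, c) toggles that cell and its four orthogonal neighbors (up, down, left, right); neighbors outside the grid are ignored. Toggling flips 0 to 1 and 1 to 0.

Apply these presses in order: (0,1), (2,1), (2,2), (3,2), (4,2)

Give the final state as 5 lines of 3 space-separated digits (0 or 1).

Answer: 1 1 1
1 0 0
0 0 0
0 1 1
1 0 0

Derivation:
After press 1 at (0,1):
1 1 1
1 1 1
1 0 1
0 1 0
1 1 0

After press 2 at (2,1):
1 1 1
1 0 1
0 1 0
0 0 0
1 1 0

After press 3 at (2,2):
1 1 1
1 0 0
0 0 1
0 0 1
1 1 0

After press 4 at (3,2):
1 1 1
1 0 0
0 0 0
0 1 0
1 1 1

After press 5 at (4,2):
1 1 1
1 0 0
0 0 0
0 1 1
1 0 0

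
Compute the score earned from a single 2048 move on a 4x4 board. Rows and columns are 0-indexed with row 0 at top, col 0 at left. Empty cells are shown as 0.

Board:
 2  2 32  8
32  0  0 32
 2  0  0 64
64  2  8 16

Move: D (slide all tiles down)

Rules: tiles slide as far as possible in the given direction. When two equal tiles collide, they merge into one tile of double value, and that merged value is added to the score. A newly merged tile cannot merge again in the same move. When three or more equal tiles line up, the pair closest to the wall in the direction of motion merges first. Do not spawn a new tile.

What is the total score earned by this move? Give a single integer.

Answer: 4

Derivation:
Slide down:
col 0: [2, 32, 2, 64] -> [2, 32, 2, 64]  score +0 (running 0)
col 1: [2, 0, 0, 2] -> [0, 0, 0, 4]  score +4 (running 4)
col 2: [32, 0, 0, 8] -> [0, 0, 32, 8]  score +0 (running 4)
col 3: [8, 32, 64, 16] -> [8, 32, 64, 16]  score +0 (running 4)
Board after move:
 2  0  0  8
32  0  0 32
 2  0 32 64
64  4  8 16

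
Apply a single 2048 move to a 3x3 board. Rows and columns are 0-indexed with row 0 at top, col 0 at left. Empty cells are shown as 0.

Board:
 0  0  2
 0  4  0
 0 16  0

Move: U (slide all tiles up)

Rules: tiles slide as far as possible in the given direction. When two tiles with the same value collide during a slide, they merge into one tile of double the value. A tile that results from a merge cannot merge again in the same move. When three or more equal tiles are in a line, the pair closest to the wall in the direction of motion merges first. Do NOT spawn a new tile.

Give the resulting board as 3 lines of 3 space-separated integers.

Slide up:
col 0: [0, 0, 0] -> [0, 0, 0]
col 1: [0, 4, 16] -> [4, 16, 0]
col 2: [2, 0, 0] -> [2, 0, 0]

Answer:  0  4  2
 0 16  0
 0  0  0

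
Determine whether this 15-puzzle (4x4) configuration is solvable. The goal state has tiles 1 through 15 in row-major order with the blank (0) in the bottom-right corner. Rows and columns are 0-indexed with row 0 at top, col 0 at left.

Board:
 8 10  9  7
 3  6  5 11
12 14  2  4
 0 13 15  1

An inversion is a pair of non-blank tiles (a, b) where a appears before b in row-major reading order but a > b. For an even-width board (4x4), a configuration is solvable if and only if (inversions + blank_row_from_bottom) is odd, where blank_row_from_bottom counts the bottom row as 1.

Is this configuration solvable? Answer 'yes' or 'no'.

Answer: no

Derivation:
Inversions: 51
Blank is in row 3 (0-indexed from top), which is row 1 counting from the bottom (bottom = 1).
51 + 1 = 52, which is even, so the puzzle is not solvable.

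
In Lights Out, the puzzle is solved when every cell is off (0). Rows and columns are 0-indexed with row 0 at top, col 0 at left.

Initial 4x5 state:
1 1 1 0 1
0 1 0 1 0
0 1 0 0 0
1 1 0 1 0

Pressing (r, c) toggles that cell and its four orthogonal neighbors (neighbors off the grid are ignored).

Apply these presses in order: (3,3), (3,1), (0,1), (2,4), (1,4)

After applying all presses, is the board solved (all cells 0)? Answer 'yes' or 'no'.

After press 1 at (3,3):
1 1 1 0 1
0 1 0 1 0
0 1 0 1 0
1 1 1 0 1

After press 2 at (3,1):
1 1 1 0 1
0 1 0 1 0
0 0 0 1 0
0 0 0 0 1

After press 3 at (0,1):
0 0 0 0 1
0 0 0 1 0
0 0 0 1 0
0 0 0 0 1

After press 4 at (2,4):
0 0 0 0 1
0 0 0 1 1
0 0 0 0 1
0 0 0 0 0

After press 5 at (1,4):
0 0 0 0 0
0 0 0 0 0
0 0 0 0 0
0 0 0 0 0

Lights still on: 0

Answer: yes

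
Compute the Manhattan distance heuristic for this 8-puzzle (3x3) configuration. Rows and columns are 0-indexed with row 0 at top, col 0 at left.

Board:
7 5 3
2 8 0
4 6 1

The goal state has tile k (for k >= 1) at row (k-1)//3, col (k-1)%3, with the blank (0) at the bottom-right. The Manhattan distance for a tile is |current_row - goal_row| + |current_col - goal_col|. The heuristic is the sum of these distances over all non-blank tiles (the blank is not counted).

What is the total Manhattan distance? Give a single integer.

Tile 7: (0,0)->(2,0) = 2
Tile 5: (0,1)->(1,1) = 1
Tile 3: (0,2)->(0,2) = 0
Tile 2: (1,0)->(0,1) = 2
Tile 8: (1,1)->(2,1) = 1
Tile 4: (2,0)->(1,0) = 1
Tile 6: (2,1)->(1,2) = 2
Tile 1: (2,2)->(0,0) = 4
Sum: 2 + 1 + 0 + 2 + 1 + 1 + 2 + 4 = 13

Answer: 13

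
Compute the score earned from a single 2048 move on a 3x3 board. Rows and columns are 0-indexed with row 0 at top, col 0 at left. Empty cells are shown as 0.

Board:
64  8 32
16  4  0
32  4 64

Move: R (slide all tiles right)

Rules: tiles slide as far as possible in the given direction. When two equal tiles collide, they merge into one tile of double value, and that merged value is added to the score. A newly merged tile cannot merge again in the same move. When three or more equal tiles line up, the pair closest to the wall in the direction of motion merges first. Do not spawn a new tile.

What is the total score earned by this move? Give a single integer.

Answer: 0

Derivation:
Slide right:
row 0: [64, 8, 32] -> [64, 8, 32]  score +0 (running 0)
row 1: [16, 4, 0] -> [0, 16, 4]  score +0 (running 0)
row 2: [32, 4, 64] -> [32, 4, 64]  score +0 (running 0)
Board after move:
64  8 32
 0 16  4
32  4 64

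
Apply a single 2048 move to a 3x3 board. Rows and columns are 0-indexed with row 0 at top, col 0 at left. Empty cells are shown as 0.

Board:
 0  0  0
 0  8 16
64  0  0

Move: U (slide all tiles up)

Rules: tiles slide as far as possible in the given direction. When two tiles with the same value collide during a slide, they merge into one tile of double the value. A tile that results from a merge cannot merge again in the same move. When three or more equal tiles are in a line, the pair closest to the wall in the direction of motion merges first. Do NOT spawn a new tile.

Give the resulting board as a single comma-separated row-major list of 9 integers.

Answer: 64, 8, 16, 0, 0, 0, 0, 0, 0

Derivation:
Slide up:
col 0: [0, 0, 64] -> [64, 0, 0]
col 1: [0, 8, 0] -> [8, 0, 0]
col 2: [0, 16, 0] -> [16, 0, 0]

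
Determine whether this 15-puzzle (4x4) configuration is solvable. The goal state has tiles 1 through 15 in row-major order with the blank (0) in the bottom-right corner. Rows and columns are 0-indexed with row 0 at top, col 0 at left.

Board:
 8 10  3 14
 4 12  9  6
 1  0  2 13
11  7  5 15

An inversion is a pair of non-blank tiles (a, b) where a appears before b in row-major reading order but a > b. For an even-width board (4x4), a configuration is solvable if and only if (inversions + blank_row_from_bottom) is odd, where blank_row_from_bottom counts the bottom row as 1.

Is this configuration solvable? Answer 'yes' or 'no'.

Inversions: 50
Blank is in row 2 (0-indexed from top), which is row 2 counting from the bottom (bottom = 1).
50 + 2 = 52, which is even, so the puzzle is not solvable.

Answer: no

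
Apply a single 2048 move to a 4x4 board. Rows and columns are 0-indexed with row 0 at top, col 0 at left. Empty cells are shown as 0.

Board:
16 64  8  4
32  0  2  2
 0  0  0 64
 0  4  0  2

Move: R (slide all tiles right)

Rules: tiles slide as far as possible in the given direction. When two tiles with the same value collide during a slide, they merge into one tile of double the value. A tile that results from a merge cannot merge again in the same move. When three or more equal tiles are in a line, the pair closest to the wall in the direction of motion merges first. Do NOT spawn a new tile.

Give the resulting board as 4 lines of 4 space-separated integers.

Slide right:
row 0: [16, 64, 8, 4] -> [16, 64, 8, 4]
row 1: [32, 0, 2, 2] -> [0, 0, 32, 4]
row 2: [0, 0, 0, 64] -> [0, 0, 0, 64]
row 3: [0, 4, 0, 2] -> [0, 0, 4, 2]

Answer: 16 64  8  4
 0  0 32  4
 0  0  0 64
 0  0  4  2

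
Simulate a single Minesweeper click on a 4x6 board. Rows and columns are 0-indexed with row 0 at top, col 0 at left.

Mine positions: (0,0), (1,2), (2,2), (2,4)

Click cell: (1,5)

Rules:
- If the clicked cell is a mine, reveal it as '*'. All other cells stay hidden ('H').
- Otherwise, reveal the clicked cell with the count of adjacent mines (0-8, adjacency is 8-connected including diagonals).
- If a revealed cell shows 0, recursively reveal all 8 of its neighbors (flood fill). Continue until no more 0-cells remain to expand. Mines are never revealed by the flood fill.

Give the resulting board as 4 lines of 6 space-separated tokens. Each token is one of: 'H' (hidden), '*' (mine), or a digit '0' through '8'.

H H H H H H
H H H H H 1
H H H H H H
H H H H H H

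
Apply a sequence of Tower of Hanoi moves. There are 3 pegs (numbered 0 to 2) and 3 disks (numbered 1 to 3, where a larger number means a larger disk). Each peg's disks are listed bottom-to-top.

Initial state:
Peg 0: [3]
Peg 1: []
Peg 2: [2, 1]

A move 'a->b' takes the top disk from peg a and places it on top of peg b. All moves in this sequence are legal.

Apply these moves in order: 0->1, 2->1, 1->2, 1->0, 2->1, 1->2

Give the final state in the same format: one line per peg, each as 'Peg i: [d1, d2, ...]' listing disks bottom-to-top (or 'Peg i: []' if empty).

After move 1 (0->1):
Peg 0: []
Peg 1: [3]
Peg 2: [2, 1]

After move 2 (2->1):
Peg 0: []
Peg 1: [3, 1]
Peg 2: [2]

After move 3 (1->2):
Peg 0: []
Peg 1: [3]
Peg 2: [2, 1]

After move 4 (1->0):
Peg 0: [3]
Peg 1: []
Peg 2: [2, 1]

After move 5 (2->1):
Peg 0: [3]
Peg 1: [1]
Peg 2: [2]

After move 6 (1->2):
Peg 0: [3]
Peg 1: []
Peg 2: [2, 1]

Answer: Peg 0: [3]
Peg 1: []
Peg 2: [2, 1]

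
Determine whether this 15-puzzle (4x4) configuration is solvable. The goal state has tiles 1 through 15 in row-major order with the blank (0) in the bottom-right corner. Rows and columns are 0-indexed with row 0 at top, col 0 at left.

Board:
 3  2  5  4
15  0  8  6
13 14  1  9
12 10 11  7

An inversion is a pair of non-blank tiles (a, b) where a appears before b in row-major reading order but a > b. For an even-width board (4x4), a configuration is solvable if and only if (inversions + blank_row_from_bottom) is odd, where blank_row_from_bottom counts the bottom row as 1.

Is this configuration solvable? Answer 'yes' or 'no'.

Inversions: 38
Blank is in row 1 (0-indexed from top), which is row 3 counting from the bottom (bottom = 1).
38 + 3 = 41, which is odd, so the puzzle is solvable.

Answer: yes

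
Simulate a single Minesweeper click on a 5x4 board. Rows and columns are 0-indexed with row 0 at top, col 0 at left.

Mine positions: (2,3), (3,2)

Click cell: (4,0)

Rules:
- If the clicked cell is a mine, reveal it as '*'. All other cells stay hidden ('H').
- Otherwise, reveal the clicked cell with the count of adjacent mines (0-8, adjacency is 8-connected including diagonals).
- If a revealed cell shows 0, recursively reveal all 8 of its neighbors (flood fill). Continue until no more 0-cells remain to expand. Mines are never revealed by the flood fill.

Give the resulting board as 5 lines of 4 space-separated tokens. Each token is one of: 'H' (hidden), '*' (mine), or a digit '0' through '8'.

0 0 0 0
0 0 1 1
0 1 2 H
0 1 H H
0 1 H H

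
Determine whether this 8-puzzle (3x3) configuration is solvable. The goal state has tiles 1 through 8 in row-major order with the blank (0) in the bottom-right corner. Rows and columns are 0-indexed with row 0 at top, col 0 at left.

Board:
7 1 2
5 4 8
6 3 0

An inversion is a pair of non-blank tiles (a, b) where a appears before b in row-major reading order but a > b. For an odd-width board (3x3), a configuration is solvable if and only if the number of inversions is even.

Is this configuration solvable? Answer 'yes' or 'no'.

Answer: yes

Derivation:
Inversions (pairs i<j in row-major order where tile[i] > tile[j] > 0): 12
12 is even, so the puzzle is solvable.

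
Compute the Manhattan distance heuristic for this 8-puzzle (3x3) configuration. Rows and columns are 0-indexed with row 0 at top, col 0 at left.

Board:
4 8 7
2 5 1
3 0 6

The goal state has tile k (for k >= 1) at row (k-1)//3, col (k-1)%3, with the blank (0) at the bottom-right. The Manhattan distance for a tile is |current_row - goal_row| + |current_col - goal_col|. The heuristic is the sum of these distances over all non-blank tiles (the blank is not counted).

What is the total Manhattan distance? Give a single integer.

Tile 4: (0,0)->(1,0) = 1
Tile 8: (0,1)->(2,1) = 2
Tile 7: (0,2)->(2,0) = 4
Tile 2: (1,0)->(0,1) = 2
Tile 5: (1,1)->(1,1) = 0
Tile 1: (1,2)->(0,0) = 3
Tile 3: (2,0)->(0,2) = 4
Tile 6: (2,2)->(1,2) = 1
Sum: 1 + 2 + 4 + 2 + 0 + 3 + 4 + 1 = 17

Answer: 17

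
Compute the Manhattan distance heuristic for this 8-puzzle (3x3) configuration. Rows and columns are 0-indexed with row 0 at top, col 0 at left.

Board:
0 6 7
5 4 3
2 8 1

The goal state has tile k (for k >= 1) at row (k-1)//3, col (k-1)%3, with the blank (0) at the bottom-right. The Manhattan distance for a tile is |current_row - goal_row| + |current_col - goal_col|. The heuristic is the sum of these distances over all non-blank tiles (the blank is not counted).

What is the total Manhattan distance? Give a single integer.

Tile 6: (0,1)->(1,2) = 2
Tile 7: (0,2)->(2,0) = 4
Tile 5: (1,0)->(1,1) = 1
Tile 4: (1,1)->(1,0) = 1
Tile 3: (1,2)->(0,2) = 1
Tile 2: (2,0)->(0,1) = 3
Tile 8: (2,1)->(2,1) = 0
Tile 1: (2,2)->(0,0) = 4
Sum: 2 + 4 + 1 + 1 + 1 + 3 + 0 + 4 = 16

Answer: 16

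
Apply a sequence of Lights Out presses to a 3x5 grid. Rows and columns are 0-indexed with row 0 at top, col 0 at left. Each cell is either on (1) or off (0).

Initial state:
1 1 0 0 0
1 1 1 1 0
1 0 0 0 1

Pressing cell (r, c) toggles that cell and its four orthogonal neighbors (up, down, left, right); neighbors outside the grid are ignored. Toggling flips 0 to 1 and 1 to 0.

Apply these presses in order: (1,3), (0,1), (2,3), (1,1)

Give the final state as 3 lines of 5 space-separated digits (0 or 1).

Answer: 0 1 1 1 0
0 1 1 1 1
1 1 1 0 0

Derivation:
After press 1 at (1,3):
1 1 0 1 0
1 1 0 0 1
1 0 0 1 1

After press 2 at (0,1):
0 0 1 1 0
1 0 0 0 1
1 0 0 1 1

After press 3 at (2,3):
0 0 1 1 0
1 0 0 1 1
1 0 1 0 0

After press 4 at (1,1):
0 1 1 1 0
0 1 1 1 1
1 1 1 0 0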